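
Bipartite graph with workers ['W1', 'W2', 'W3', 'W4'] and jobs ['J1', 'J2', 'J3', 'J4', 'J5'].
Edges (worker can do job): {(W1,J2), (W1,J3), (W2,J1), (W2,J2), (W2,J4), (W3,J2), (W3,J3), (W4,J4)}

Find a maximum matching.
Matching: {(W1,J2), (W2,J1), (W3,J3), (W4,J4)}

Maximum matching (size 4):
  W1 → J2
  W2 → J1
  W3 → J3
  W4 → J4

Each worker is assigned to at most one job, and each job to at most one worker.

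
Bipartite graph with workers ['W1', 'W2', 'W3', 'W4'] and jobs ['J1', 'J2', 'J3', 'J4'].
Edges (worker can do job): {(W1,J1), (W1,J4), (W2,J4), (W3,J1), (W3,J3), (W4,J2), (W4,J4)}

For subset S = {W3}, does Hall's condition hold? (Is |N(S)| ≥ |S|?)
Yes: |N(S)| = 2, |S| = 1

Subset S = {W3}
Neighbors N(S) = {J1, J3}

|N(S)| = 2, |S| = 1
Hall's condition: |N(S)| ≥ |S| is satisfied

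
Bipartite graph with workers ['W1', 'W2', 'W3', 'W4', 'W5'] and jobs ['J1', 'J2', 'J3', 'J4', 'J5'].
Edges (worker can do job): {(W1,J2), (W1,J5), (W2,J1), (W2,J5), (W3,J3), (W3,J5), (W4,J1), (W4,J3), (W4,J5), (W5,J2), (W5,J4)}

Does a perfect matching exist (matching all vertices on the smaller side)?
Yes, perfect matching exists (size 5)

Perfect matching: {(W1,J2), (W2,J5), (W3,J3), (W4,J1), (W5,J4)}
All 5 vertices on the smaller side are matched.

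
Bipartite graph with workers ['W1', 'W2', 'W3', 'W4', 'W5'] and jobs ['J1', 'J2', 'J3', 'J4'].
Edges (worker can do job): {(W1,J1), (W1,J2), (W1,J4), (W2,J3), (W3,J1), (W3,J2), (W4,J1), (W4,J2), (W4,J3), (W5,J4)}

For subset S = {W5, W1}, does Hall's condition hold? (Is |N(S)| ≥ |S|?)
Yes: |N(S)| = 3, |S| = 2

Subset S = {W5, W1}
Neighbors N(S) = {J1, J2, J4}

|N(S)| = 3, |S| = 2
Hall's condition: |N(S)| ≥ |S| is satisfied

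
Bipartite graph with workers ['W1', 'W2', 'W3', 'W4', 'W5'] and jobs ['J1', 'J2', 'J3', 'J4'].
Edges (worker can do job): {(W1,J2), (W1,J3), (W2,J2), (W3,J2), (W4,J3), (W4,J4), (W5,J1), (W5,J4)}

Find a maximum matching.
Matching: {(W1,J3), (W3,J2), (W4,J4), (W5,J1)}

Maximum matching (size 4):
  W1 → J3
  W3 → J2
  W4 → J4
  W5 → J1

Each worker is assigned to at most one job, and each job to at most one worker.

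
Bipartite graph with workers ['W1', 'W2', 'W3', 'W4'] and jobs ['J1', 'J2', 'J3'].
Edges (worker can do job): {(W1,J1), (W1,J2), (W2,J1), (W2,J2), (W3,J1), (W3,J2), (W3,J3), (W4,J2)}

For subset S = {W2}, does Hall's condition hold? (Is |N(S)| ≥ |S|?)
Yes: |N(S)| = 2, |S| = 1

Subset S = {W2}
Neighbors N(S) = {J1, J2}

|N(S)| = 2, |S| = 1
Hall's condition: |N(S)| ≥ |S| is satisfied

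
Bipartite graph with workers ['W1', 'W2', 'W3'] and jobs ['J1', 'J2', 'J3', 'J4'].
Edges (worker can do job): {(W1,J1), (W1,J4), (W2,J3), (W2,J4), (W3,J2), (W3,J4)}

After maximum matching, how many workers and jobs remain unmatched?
Unmatched: 0 workers, 1 jobs

Maximum matching size: 3
Workers: 3 total, 3 matched, 0 unmatched
Jobs: 4 total, 3 matched, 1 unmatched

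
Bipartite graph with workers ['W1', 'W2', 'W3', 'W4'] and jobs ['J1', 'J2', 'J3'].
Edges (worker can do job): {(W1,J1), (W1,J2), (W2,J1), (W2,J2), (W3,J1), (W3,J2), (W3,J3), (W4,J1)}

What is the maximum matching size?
Maximum matching size = 3

Maximum matching: {(W1,J2), (W3,J3), (W4,J1)}
Size: 3

This assigns 3 workers to 3 distinct jobs.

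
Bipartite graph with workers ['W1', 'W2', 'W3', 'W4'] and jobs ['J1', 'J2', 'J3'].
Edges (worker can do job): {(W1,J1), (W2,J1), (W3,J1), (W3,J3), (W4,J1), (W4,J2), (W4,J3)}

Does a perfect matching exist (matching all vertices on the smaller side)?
Yes, perfect matching exists (size 3)

Perfect matching: {(W1,J1), (W3,J3), (W4,J2)}
All 3 vertices on the smaller side are matched.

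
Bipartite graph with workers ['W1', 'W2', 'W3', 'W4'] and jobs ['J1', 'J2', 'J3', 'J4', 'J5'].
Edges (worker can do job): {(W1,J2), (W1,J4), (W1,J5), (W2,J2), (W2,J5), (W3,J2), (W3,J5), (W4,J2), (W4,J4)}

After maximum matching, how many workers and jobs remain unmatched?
Unmatched: 1 workers, 2 jobs

Maximum matching size: 3
Workers: 4 total, 3 matched, 1 unmatched
Jobs: 5 total, 3 matched, 2 unmatched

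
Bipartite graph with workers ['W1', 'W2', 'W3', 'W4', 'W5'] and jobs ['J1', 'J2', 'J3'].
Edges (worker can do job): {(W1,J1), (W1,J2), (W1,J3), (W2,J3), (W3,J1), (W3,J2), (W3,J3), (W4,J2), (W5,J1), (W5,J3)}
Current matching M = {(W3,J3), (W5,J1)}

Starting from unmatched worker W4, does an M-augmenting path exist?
Yes: W4 → J2

An M-augmenting path alternates non-matching / matching edges, starting and ending at unmatched vertices.
Path: W4 → J2
(J2 is unmatched in M, so the path is augmenting.)
Flipping edges along this path would increase |M| from 2 to 3.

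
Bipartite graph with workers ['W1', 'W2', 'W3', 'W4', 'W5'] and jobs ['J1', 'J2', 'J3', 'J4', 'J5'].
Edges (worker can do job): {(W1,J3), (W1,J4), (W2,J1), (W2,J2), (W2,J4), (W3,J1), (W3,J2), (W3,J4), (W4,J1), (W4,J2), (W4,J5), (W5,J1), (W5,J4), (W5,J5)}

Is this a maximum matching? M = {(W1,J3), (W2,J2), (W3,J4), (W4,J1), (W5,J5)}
Yes, size 5 is maximum

Proposed matching has size 5.
Maximum matching size for this graph: 5.

This is a maximum matching.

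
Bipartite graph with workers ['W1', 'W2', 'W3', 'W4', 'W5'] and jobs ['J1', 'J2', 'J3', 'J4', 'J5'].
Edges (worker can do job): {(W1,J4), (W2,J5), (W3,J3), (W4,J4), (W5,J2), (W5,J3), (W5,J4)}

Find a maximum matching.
Matching: {(W2,J5), (W3,J3), (W4,J4), (W5,J2)}

Maximum matching (size 4):
  W2 → J5
  W3 → J3
  W4 → J4
  W5 → J2

Each worker is assigned to at most one job, and each job to at most one worker.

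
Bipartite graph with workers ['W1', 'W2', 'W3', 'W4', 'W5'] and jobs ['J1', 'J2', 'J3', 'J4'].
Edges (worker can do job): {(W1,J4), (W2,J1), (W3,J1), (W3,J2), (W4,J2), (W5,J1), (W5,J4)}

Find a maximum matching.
Matching: {(W3,J1), (W4,J2), (W5,J4)}

Maximum matching (size 3):
  W3 → J1
  W4 → J2
  W5 → J4

Each worker is assigned to at most one job, and each job to at most one worker.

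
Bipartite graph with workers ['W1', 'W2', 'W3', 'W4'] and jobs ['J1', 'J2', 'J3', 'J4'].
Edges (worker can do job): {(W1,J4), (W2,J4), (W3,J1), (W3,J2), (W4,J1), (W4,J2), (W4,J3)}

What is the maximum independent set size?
Maximum independent set = 5

By König's theorem:
- Min vertex cover = Max matching = 3
- Max independent set = Total vertices - Min vertex cover
- Max independent set = 8 - 3 = 5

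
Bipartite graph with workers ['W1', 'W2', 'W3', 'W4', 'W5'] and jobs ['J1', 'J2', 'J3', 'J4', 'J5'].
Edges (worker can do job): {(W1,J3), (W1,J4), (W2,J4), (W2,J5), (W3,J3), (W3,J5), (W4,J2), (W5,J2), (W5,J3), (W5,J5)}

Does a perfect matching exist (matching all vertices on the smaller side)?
No, maximum matching has size 4 < 5

Maximum matching has size 4, need 5 for perfect matching.
Unmatched workers: ['W2']
Unmatched jobs: ['J1']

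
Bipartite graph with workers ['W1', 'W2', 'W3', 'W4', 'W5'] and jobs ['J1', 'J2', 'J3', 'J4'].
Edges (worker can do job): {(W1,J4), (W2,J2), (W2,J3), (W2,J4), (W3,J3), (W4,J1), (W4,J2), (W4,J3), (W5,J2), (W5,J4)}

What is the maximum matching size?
Maximum matching size = 4

Maximum matching: {(W2,J2), (W3,J3), (W4,J1), (W5,J4)}
Size: 4

This assigns 4 workers to 4 distinct jobs.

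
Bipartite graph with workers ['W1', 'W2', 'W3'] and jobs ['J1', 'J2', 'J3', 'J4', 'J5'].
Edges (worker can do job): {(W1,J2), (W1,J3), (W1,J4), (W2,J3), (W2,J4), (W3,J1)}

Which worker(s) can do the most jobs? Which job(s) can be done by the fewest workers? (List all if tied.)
Most versatile: W1 (3 jobs); Least covered: J5 (0 workers)

Worker degrees (jobs they can do): W1:3, W2:2, W3:1
Job degrees (workers who can do it): J1:1, J2:1, J3:2, J4:2, J5:0

Maximum worker degree is 3, achieved by: W1
Minimum job degree is 0, achieved by: J5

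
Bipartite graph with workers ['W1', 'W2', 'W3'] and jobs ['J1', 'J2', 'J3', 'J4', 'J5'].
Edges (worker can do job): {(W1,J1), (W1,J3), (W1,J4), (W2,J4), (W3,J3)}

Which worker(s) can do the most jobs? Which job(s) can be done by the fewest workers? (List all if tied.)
Most versatile: W1 (3 jobs); Least covered: J2, J5 (0 workers)

Worker degrees (jobs they can do): W1:3, W2:1, W3:1
Job degrees (workers who can do it): J1:1, J2:0, J3:2, J4:2, J5:0

Maximum worker degree is 3, achieved by: W1
Minimum job degree is 0, achieved by: J2, J5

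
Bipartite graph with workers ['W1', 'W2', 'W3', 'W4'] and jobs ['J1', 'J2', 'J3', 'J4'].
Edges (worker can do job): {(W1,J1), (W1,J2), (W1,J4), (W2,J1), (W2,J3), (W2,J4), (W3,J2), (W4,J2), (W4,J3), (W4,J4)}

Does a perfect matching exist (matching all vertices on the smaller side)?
Yes, perfect matching exists (size 4)

Perfect matching: {(W1,J1), (W2,J3), (W3,J2), (W4,J4)}
All 4 vertices on the smaller side are matched.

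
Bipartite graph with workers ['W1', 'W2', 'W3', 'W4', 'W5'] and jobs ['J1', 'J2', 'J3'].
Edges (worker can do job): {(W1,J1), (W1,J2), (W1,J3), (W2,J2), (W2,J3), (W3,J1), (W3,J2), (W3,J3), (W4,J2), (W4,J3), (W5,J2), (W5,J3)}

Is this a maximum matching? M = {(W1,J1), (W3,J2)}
No, size 2 is not maximum

Proposed matching has size 2.
Maximum matching size for this graph: 3.

This is NOT maximum - can be improved to size 3.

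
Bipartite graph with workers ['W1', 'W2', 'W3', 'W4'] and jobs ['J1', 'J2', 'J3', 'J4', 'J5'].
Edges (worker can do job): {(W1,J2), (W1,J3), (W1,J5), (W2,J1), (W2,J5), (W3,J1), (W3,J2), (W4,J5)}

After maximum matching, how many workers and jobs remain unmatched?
Unmatched: 0 workers, 1 jobs

Maximum matching size: 4
Workers: 4 total, 4 matched, 0 unmatched
Jobs: 5 total, 4 matched, 1 unmatched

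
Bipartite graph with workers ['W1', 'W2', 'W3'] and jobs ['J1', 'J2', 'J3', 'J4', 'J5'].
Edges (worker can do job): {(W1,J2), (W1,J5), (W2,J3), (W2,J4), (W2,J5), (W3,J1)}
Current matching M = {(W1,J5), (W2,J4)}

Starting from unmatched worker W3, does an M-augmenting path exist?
Yes: W3 → J1

An M-augmenting path alternates non-matching / matching edges, starting and ending at unmatched vertices.
Path: W3 → J1
(J1 is unmatched in M, so the path is augmenting.)
Flipping edges along this path would increase |M| from 2 to 3.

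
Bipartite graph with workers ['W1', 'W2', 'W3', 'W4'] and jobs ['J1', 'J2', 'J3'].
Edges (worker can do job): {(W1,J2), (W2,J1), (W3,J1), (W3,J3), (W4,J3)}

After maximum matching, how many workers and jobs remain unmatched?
Unmatched: 1 workers, 0 jobs

Maximum matching size: 3
Workers: 4 total, 3 matched, 1 unmatched
Jobs: 3 total, 3 matched, 0 unmatched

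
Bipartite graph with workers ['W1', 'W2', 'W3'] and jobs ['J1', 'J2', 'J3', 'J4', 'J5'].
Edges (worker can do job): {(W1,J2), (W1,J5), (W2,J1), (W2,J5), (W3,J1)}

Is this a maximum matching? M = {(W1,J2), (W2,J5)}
No, size 2 is not maximum

Proposed matching has size 2.
Maximum matching size for this graph: 3.

This is NOT maximum - can be improved to size 3.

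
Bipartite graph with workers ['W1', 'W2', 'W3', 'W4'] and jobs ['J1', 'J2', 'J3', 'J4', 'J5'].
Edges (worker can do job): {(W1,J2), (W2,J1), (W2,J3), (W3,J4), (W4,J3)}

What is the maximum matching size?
Maximum matching size = 4

Maximum matching: {(W1,J2), (W2,J1), (W3,J4), (W4,J3)}
Size: 4

This assigns 4 workers to 4 distinct jobs.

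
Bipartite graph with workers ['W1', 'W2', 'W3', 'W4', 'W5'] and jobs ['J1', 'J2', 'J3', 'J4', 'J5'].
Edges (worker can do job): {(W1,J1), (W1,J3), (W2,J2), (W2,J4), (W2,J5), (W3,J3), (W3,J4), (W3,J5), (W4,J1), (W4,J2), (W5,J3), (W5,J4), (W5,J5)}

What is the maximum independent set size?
Maximum independent set = 5

By König's theorem:
- Min vertex cover = Max matching = 5
- Max independent set = Total vertices - Min vertex cover
- Max independent set = 10 - 5 = 5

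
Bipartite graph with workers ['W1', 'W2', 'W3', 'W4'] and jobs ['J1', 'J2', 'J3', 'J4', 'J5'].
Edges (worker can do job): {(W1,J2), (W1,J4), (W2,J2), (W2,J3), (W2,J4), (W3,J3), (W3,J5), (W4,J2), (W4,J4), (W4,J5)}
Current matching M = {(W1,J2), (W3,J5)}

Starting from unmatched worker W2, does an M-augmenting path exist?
Yes: W2 → J2 → W1 → J4

An M-augmenting path alternates non-matching / matching edges, starting and ending at unmatched vertices.
Path: W2 → J2 → W1 → J4
(J4 is unmatched in M, so the path is augmenting.)
Flipping edges along this path would increase |M| from 2 to 3.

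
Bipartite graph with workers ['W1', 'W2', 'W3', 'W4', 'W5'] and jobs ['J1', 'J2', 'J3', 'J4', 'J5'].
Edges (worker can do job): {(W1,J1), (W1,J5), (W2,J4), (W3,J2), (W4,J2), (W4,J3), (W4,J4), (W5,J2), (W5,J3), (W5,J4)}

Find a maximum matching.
Matching: {(W1,J1), (W3,J2), (W4,J4), (W5,J3)}

Maximum matching (size 4):
  W1 → J1
  W3 → J2
  W4 → J4
  W5 → J3

Each worker is assigned to at most one job, and each job to at most one worker.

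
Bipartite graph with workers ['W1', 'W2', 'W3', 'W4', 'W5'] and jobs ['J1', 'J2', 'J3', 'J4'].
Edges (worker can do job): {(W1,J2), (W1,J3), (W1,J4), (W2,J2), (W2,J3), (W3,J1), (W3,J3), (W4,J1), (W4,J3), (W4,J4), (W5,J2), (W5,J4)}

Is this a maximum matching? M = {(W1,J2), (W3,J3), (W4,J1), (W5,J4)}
Yes, size 4 is maximum

Proposed matching has size 4.
Maximum matching size for this graph: 4.

This is a maximum matching.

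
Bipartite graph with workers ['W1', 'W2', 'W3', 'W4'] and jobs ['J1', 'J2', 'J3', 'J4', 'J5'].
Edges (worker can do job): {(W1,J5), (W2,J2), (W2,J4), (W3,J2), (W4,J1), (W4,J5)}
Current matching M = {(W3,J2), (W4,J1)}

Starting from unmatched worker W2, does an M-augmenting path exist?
Yes: W2 → J4

An M-augmenting path alternates non-matching / matching edges, starting and ending at unmatched vertices.
Path: W2 → J4
(J4 is unmatched in M, so the path is augmenting.)
Flipping edges along this path would increase |M| from 2 to 3.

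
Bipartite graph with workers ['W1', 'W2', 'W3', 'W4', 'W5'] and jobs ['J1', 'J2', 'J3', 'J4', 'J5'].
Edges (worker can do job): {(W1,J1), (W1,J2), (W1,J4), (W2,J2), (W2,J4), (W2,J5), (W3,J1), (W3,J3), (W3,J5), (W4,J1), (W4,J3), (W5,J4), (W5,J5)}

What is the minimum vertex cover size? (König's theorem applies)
Minimum vertex cover size = 5

By König's theorem: in bipartite graphs,
min vertex cover = max matching = 5

Maximum matching has size 5, so minimum vertex cover also has size 5.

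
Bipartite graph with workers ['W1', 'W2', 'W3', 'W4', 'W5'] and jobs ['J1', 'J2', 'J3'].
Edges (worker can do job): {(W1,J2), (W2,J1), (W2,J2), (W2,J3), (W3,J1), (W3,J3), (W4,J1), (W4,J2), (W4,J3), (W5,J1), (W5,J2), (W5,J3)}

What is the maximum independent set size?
Maximum independent set = 5

By König's theorem:
- Min vertex cover = Max matching = 3
- Max independent set = Total vertices - Min vertex cover
- Max independent set = 8 - 3 = 5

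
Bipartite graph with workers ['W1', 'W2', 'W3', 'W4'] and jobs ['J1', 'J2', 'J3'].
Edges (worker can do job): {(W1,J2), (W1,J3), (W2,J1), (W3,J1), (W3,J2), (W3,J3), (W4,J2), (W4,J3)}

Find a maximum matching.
Matching: {(W2,J1), (W3,J3), (W4,J2)}

Maximum matching (size 3):
  W2 → J1
  W3 → J3
  W4 → J2

Each worker is assigned to at most one job, and each job to at most one worker.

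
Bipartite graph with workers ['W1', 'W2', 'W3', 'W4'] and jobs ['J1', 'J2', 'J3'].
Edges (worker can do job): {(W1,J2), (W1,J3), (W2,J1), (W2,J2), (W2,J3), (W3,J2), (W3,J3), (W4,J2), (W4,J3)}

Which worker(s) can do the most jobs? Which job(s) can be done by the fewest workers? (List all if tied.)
Most versatile: W2 (3 jobs); Least covered: J1 (1 workers)

Worker degrees (jobs they can do): W1:2, W2:3, W3:2, W4:2
Job degrees (workers who can do it): J1:1, J2:4, J3:4

Maximum worker degree is 3, achieved by: W2
Minimum job degree is 1, achieved by: J1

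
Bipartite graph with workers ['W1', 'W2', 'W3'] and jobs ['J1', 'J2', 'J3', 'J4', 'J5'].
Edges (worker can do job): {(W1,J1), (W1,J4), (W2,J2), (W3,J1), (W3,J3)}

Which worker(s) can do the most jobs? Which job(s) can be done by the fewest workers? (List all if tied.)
Most versatile: W1, W3 (2 jobs); Least covered: J5 (0 workers)

Worker degrees (jobs they can do): W1:2, W2:1, W3:2
Job degrees (workers who can do it): J1:2, J2:1, J3:1, J4:1, J5:0

Maximum worker degree is 2, achieved by: W1, W3
Minimum job degree is 0, achieved by: J5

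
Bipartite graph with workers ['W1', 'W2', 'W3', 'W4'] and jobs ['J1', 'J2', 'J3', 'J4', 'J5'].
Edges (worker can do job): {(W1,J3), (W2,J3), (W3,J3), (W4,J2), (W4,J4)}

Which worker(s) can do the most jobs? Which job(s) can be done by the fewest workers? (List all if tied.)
Most versatile: W4 (2 jobs); Least covered: J1, J5 (0 workers)

Worker degrees (jobs they can do): W1:1, W2:1, W3:1, W4:2
Job degrees (workers who can do it): J1:0, J2:1, J3:3, J4:1, J5:0

Maximum worker degree is 2, achieved by: W4
Minimum job degree is 0, achieved by: J1, J5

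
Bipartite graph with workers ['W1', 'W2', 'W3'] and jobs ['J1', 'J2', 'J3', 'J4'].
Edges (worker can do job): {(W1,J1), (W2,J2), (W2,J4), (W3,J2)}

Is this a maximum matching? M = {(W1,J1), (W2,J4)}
No, size 2 is not maximum

Proposed matching has size 2.
Maximum matching size for this graph: 3.

This is NOT maximum - can be improved to size 3.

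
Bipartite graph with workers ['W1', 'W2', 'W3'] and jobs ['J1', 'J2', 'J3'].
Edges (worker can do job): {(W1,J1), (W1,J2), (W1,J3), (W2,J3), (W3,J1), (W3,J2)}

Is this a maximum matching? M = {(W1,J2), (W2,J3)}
No, size 2 is not maximum

Proposed matching has size 2.
Maximum matching size for this graph: 3.

This is NOT maximum - can be improved to size 3.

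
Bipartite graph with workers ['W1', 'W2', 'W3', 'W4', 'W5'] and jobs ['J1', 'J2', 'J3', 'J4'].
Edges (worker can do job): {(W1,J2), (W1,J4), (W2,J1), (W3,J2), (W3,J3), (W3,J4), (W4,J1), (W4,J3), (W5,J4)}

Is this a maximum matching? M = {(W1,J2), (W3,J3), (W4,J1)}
No, size 3 is not maximum

Proposed matching has size 3.
Maximum matching size for this graph: 4.

This is NOT maximum - can be improved to size 4.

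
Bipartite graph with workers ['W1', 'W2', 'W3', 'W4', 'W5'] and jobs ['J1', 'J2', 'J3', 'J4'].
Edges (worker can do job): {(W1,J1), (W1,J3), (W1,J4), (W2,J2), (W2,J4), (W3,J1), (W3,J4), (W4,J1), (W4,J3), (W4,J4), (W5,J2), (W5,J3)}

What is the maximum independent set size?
Maximum independent set = 5

By König's theorem:
- Min vertex cover = Max matching = 4
- Max independent set = Total vertices - Min vertex cover
- Max independent set = 9 - 4 = 5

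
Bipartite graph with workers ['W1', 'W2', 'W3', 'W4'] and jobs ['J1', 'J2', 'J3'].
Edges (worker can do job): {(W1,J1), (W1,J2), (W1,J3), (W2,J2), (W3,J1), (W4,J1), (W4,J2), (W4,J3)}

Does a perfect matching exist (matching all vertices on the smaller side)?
Yes, perfect matching exists (size 3)

Perfect matching: {(W1,J3), (W3,J1), (W4,J2)}
All 3 vertices on the smaller side are matched.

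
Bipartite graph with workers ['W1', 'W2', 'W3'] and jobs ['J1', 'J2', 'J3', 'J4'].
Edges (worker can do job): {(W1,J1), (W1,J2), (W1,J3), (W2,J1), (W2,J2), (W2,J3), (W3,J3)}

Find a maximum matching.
Matching: {(W1,J1), (W2,J2), (W3,J3)}

Maximum matching (size 3):
  W1 → J1
  W2 → J2
  W3 → J3

Each worker is assigned to at most one job, and each job to at most one worker.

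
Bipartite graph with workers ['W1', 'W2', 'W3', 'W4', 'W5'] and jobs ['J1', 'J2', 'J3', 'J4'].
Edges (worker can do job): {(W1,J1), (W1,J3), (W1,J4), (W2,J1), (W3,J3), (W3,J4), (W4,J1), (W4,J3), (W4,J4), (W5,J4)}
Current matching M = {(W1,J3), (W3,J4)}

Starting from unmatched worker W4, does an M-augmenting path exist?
Yes: W4 → J1

An M-augmenting path alternates non-matching / matching edges, starting and ending at unmatched vertices.
Path: W4 → J1
(J1 is unmatched in M, so the path is augmenting.)
Flipping edges along this path would increase |M| from 2 to 3.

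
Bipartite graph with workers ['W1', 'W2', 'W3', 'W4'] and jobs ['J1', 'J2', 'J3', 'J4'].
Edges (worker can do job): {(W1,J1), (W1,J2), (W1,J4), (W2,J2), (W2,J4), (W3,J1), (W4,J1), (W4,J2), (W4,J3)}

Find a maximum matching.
Matching: {(W1,J4), (W2,J2), (W3,J1), (W4,J3)}

Maximum matching (size 4):
  W1 → J4
  W2 → J2
  W3 → J1
  W4 → J3

Each worker is assigned to at most one job, and each job to at most one worker.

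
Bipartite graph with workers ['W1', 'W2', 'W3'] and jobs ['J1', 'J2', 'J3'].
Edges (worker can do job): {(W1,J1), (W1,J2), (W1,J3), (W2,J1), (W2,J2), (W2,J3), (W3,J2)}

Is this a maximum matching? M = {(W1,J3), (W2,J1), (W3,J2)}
Yes, size 3 is maximum

Proposed matching has size 3.
Maximum matching size for this graph: 3.

This is a maximum matching.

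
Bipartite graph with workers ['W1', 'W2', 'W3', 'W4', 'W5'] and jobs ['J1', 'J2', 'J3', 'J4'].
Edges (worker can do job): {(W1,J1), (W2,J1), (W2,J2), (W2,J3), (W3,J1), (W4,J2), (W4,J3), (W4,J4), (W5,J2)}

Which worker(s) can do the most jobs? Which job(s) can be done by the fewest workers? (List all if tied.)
Most versatile: W2, W4 (3 jobs); Least covered: J4 (1 workers)

Worker degrees (jobs they can do): W1:1, W2:3, W3:1, W4:3, W5:1
Job degrees (workers who can do it): J1:3, J2:3, J3:2, J4:1

Maximum worker degree is 3, achieved by: W2, W4
Minimum job degree is 1, achieved by: J4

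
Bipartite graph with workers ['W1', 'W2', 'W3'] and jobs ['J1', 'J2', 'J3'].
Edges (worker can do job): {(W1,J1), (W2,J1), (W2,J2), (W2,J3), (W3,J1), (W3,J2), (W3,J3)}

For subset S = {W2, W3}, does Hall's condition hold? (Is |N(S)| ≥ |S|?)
Yes: |N(S)| = 3, |S| = 2

Subset S = {W2, W3}
Neighbors N(S) = {J1, J2, J3}

|N(S)| = 3, |S| = 2
Hall's condition: |N(S)| ≥ |S| is satisfied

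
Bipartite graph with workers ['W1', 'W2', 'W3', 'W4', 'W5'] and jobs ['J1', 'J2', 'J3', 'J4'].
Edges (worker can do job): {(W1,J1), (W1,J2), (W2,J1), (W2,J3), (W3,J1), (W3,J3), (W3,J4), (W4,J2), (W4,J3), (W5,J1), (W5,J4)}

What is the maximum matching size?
Maximum matching size = 4

Maximum matching: {(W2,J3), (W3,J4), (W4,J2), (W5,J1)}
Size: 4

This assigns 4 workers to 4 distinct jobs.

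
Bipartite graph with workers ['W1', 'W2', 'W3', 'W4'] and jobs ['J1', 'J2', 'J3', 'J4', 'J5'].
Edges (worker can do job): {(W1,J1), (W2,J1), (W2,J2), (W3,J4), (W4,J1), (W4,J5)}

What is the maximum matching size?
Maximum matching size = 4

Maximum matching: {(W1,J1), (W2,J2), (W3,J4), (W4,J5)}
Size: 4

This assigns 4 workers to 4 distinct jobs.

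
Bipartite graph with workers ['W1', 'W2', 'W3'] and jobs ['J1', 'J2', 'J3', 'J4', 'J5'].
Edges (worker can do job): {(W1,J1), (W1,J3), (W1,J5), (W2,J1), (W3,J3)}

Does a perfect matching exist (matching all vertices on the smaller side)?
Yes, perfect matching exists (size 3)

Perfect matching: {(W1,J5), (W2,J1), (W3,J3)}
All 3 vertices on the smaller side are matched.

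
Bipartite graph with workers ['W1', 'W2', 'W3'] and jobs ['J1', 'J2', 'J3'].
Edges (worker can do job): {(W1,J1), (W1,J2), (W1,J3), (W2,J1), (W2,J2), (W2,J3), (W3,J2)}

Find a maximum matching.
Matching: {(W1,J1), (W2,J3), (W3,J2)}

Maximum matching (size 3):
  W1 → J1
  W2 → J3
  W3 → J2

Each worker is assigned to at most one job, and each job to at most one worker.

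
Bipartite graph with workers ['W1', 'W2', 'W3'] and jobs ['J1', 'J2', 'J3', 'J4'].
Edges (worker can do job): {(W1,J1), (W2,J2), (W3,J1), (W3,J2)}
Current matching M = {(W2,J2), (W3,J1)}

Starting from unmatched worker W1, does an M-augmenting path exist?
No augmenting path from W1

Alternating search from W1 reaches jobs: {J1, J2}.
Every reachable job is already matched in M, and following those matched edges back to workers exposes no further unvisited jobs.
No M-augmenting path from W1 exists.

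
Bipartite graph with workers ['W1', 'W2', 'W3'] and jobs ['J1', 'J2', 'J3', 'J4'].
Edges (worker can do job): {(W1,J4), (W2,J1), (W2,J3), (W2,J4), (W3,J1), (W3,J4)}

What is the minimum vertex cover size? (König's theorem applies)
Minimum vertex cover size = 3

By König's theorem: in bipartite graphs,
min vertex cover = max matching = 3

Maximum matching has size 3, so minimum vertex cover also has size 3.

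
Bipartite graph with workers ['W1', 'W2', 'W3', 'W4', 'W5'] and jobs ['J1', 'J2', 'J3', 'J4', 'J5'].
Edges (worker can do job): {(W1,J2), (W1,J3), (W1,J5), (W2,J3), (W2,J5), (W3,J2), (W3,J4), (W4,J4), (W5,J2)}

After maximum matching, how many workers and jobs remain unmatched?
Unmatched: 1 workers, 1 jobs

Maximum matching size: 4
Workers: 5 total, 4 matched, 1 unmatched
Jobs: 5 total, 4 matched, 1 unmatched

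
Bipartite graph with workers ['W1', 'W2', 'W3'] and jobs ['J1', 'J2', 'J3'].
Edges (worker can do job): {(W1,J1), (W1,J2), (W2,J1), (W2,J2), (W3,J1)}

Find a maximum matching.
Matching: {(W1,J2), (W3,J1)}

Maximum matching (size 2):
  W1 → J2
  W3 → J1

Each worker is assigned to at most one job, and each job to at most one worker.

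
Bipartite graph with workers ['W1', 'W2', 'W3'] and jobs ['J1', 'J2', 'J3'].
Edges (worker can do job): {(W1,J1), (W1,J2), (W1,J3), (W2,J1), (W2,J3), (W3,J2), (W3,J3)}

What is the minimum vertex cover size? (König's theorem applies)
Minimum vertex cover size = 3

By König's theorem: in bipartite graphs,
min vertex cover = max matching = 3

Maximum matching has size 3, so minimum vertex cover also has size 3.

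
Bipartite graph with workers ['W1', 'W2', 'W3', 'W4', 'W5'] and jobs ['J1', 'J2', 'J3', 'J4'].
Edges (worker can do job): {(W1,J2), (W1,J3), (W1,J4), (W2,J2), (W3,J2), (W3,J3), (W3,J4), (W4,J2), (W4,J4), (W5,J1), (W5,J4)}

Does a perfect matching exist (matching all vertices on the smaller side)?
Yes, perfect matching exists (size 4)

Perfect matching: {(W1,J3), (W3,J2), (W4,J4), (W5,J1)}
All 4 vertices on the smaller side are matched.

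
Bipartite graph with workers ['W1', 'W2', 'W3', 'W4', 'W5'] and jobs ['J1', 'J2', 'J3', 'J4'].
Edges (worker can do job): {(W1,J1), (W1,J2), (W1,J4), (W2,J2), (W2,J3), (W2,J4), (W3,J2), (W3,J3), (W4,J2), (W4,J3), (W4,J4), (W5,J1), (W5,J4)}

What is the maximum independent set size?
Maximum independent set = 5

By König's theorem:
- Min vertex cover = Max matching = 4
- Max independent set = Total vertices - Min vertex cover
- Max independent set = 9 - 4 = 5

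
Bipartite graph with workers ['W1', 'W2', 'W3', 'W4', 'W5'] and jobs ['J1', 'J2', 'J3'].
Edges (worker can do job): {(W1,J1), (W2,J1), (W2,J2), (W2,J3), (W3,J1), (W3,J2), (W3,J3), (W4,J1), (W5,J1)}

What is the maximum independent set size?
Maximum independent set = 5

By König's theorem:
- Min vertex cover = Max matching = 3
- Max independent set = Total vertices - Min vertex cover
- Max independent set = 8 - 3 = 5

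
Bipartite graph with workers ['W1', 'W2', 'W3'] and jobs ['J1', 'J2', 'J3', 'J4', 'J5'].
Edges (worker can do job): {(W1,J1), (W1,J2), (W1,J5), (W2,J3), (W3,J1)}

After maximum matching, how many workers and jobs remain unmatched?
Unmatched: 0 workers, 2 jobs

Maximum matching size: 3
Workers: 3 total, 3 matched, 0 unmatched
Jobs: 5 total, 3 matched, 2 unmatched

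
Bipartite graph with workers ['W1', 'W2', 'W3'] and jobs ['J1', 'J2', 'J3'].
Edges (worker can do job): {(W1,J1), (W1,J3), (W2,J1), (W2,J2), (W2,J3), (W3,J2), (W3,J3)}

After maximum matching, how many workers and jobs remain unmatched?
Unmatched: 0 workers, 0 jobs

Maximum matching size: 3
Workers: 3 total, 3 matched, 0 unmatched
Jobs: 3 total, 3 matched, 0 unmatched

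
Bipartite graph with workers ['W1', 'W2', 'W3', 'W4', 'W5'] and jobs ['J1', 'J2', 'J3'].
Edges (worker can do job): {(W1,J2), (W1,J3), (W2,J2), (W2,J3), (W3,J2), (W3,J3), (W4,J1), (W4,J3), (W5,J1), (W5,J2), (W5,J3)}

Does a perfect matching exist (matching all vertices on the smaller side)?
Yes, perfect matching exists (size 3)

Perfect matching: {(W1,J2), (W3,J3), (W5,J1)}
All 3 vertices on the smaller side are matched.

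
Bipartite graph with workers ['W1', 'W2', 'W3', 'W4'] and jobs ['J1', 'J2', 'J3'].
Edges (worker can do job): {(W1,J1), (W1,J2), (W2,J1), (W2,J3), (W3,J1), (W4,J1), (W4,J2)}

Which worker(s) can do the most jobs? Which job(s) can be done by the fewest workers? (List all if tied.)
Most versatile: W1, W2, W4 (2 jobs); Least covered: J3 (1 workers)

Worker degrees (jobs they can do): W1:2, W2:2, W3:1, W4:2
Job degrees (workers who can do it): J1:4, J2:2, J3:1

Maximum worker degree is 2, achieved by: W1, W2, W4
Minimum job degree is 1, achieved by: J3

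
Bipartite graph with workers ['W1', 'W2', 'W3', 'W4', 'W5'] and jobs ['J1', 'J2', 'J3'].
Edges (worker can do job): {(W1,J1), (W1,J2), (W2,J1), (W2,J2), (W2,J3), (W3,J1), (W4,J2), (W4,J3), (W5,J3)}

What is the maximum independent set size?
Maximum independent set = 5

By König's theorem:
- Min vertex cover = Max matching = 3
- Max independent set = Total vertices - Min vertex cover
- Max independent set = 8 - 3 = 5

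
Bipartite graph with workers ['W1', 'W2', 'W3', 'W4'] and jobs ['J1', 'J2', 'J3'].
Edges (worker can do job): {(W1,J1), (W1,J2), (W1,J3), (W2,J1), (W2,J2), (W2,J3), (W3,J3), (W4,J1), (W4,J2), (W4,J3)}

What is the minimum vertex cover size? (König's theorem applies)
Minimum vertex cover size = 3

By König's theorem: in bipartite graphs,
min vertex cover = max matching = 3

Maximum matching has size 3, so minimum vertex cover also has size 3.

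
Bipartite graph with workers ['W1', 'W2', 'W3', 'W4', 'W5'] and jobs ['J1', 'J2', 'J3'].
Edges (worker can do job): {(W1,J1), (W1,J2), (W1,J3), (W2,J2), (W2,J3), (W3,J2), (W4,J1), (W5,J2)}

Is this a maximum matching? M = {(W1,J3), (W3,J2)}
No, size 2 is not maximum

Proposed matching has size 2.
Maximum matching size for this graph: 3.

This is NOT maximum - can be improved to size 3.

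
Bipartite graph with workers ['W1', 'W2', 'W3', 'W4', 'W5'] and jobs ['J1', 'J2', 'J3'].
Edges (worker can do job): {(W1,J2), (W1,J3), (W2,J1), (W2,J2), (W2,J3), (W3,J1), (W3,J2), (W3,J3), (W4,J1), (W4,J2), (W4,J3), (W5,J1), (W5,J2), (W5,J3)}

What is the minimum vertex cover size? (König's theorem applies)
Minimum vertex cover size = 3

By König's theorem: in bipartite graphs,
min vertex cover = max matching = 3

Maximum matching has size 3, so minimum vertex cover also has size 3.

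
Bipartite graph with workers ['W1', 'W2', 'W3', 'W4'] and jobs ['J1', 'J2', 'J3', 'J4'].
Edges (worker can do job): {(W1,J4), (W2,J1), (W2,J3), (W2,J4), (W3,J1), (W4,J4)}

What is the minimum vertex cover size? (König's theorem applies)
Minimum vertex cover size = 3

By König's theorem: in bipartite graphs,
min vertex cover = max matching = 3

Maximum matching has size 3, so minimum vertex cover also has size 3.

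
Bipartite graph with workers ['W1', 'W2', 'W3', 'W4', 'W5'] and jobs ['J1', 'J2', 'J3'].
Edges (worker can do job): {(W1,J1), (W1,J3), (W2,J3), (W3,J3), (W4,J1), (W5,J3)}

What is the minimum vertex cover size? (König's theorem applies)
Minimum vertex cover size = 2

By König's theorem: in bipartite graphs,
min vertex cover = max matching = 2

Maximum matching has size 2, so minimum vertex cover also has size 2.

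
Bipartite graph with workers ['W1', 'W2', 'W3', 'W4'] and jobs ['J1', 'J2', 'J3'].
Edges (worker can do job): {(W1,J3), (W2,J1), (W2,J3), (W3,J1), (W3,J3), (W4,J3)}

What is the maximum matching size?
Maximum matching size = 2

Maximum matching: {(W3,J1), (W4,J3)}
Size: 2

This assigns 2 workers to 2 distinct jobs.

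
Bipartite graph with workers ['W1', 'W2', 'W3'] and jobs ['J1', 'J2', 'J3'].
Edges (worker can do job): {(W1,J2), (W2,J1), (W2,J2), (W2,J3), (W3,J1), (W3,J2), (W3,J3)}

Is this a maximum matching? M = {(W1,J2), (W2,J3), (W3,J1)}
Yes, size 3 is maximum

Proposed matching has size 3.
Maximum matching size for this graph: 3.

This is a maximum matching.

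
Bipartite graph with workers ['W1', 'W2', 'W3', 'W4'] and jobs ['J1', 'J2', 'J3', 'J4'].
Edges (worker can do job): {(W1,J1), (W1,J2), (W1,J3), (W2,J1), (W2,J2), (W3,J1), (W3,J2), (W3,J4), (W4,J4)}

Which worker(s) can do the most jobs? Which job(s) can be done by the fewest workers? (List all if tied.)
Most versatile: W1, W3 (3 jobs); Least covered: J3 (1 workers)

Worker degrees (jobs they can do): W1:3, W2:2, W3:3, W4:1
Job degrees (workers who can do it): J1:3, J2:3, J3:1, J4:2

Maximum worker degree is 3, achieved by: W1, W3
Minimum job degree is 1, achieved by: J3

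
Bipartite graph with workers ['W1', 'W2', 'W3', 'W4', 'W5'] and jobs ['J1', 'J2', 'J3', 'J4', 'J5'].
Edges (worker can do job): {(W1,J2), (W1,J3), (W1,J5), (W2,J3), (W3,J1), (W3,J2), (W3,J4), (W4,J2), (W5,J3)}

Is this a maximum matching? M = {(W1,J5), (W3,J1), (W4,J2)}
No, size 3 is not maximum

Proposed matching has size 3.
Maximum matching size for this graph: 4.

This is NOT maximum - can be improved to size 4.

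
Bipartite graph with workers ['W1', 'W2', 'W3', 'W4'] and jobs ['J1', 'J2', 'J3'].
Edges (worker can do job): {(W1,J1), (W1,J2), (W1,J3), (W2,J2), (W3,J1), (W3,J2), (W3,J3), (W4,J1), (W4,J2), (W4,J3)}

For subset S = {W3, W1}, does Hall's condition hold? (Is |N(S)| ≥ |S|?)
Yes: |N(S)| = 3, |S| = 2

Subset S = {W3, W1}
Neighbors N(S) = {J1, J2, J3}

|N(S)| = 3, |S| = 2
Hall's condition: |N(S)| ≥ |S| is satisfied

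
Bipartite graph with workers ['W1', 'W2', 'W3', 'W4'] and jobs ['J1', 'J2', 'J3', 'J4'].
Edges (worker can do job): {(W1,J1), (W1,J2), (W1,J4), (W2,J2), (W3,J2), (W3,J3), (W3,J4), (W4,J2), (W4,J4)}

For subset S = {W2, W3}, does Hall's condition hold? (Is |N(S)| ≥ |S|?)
Yes: |N(S)| = 3, |S| = 2

Subset S = {W2, W3}
Neighbors N(S) = {J2, J3, J4}

|N(S)| = 3, |S| = 2
Hall's condition: |N(S)| ≥ |S| is satisfied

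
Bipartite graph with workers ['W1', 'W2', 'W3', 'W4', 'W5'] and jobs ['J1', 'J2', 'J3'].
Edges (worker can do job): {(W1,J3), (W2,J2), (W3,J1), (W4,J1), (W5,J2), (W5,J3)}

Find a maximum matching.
Matching: {(W2,J2), (W3,J1), (W5,J3)}

Maximum matching (size 3):
  W2 → J2
  W3 → J1
  W5 → J3

Each worker is assigned to at most one job, and each job to at most one worker.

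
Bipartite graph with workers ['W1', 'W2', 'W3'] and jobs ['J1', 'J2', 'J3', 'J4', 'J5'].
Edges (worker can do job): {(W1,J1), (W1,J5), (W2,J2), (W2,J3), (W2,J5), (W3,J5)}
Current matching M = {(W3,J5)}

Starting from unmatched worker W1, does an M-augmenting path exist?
Yes: W1 → J1

An M-augmenting path alternates non-matching / matching edges, starting and ending at unmatched vertices.
Path: W1 → J1
(J1 is unmatched in M, so the path is augmenting.)
Flipping edges along this path would increase |M| from 1 to 2.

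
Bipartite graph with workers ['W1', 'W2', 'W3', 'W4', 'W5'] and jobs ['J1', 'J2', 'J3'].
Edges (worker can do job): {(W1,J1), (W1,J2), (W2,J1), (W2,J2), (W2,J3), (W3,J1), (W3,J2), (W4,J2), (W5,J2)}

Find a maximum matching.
Matching: {(W2,J3), (W3,J1), (W5,J2)}

Maximum matching (size 3):
  W2 → J3
  W3 → J1
  W5 → J2

Each worker is assigned to at most one job, and each job to at most one worker.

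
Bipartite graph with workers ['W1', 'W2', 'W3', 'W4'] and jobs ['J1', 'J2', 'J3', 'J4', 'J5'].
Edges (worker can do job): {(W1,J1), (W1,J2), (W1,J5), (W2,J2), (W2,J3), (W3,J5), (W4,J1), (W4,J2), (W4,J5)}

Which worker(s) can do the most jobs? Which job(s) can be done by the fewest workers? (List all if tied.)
Most versatile: W1, W4 (3 jobs); Least covered: J4 (0 workers)

Worker degrees (jobs they can do): W1:3, W2:2, W3:1, W4:3
Job degrees (workers who can do it): J1:2, J2:3, J3:1, J4:0, J5:3

Maximum worker degree is 3, achieved by: W1, W4
Minimum job degree is 0, achieved by: J4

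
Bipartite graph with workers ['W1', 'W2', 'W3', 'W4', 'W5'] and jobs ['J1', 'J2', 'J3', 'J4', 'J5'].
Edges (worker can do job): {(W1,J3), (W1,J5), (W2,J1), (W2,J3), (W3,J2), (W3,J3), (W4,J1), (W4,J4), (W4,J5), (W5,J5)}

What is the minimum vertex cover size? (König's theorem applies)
Minimum vertex cover size = 5

By König's theorem: in bipartite graphs,
min vertex cover = max matching = 5

Maximum matching has size 5, so minimum vertex cover also has size 5.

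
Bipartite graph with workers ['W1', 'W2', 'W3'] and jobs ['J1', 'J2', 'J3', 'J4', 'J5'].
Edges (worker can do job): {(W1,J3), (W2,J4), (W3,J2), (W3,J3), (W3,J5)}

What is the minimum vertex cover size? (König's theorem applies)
Minimum vertex cover size = 3

By König's theorem: in bipartite graphs,
min vertex cover = max matching = 3

Maximum matching has size 3, so minimum vertex cover also has size 3.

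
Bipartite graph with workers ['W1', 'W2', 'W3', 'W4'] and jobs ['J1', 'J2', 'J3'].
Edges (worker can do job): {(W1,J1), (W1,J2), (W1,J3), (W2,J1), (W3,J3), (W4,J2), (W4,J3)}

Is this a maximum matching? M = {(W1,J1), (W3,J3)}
No, size 2 is not maximum

Proposed matching has size 2.
Maximum matching size for this graph: 3.

This is NOT maximum - can be improved to size 3.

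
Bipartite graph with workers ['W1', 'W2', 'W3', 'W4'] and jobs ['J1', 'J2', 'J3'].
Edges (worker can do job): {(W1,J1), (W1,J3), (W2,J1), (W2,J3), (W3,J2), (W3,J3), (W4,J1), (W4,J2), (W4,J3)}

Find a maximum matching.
Matching: {(W1,J1), (W3,J2), (W4,J3)}

Maximum matching (size 3):
  W1 → J1
  W3 → J2
  W4 → J3

Each worker is assigned to at most one job, and each job to at most one worker.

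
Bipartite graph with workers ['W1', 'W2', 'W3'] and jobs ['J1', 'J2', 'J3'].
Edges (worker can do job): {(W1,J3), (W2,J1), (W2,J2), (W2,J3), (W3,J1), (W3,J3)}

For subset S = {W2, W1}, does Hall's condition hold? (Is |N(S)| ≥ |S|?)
Yes: |N(S)| = 3, |S| = 2

Subset S = {W2, W1}
Neighbors N(S) = {J1, J2, J3}

|N(S)| = 3, |S| = 2
Hall's condition: |N(S)| ≥ |S| is satisfied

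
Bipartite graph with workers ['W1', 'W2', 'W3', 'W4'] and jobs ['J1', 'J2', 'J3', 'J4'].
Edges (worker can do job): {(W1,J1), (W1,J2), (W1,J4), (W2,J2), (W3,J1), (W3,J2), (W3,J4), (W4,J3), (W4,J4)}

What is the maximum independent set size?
Maximum independent set = 4

By König's theorem:
- Min vertex cover = Max matching = 4
- Max independent set = Total vertices - Min vertex cover
- Max independent set = 8 - 4 = 4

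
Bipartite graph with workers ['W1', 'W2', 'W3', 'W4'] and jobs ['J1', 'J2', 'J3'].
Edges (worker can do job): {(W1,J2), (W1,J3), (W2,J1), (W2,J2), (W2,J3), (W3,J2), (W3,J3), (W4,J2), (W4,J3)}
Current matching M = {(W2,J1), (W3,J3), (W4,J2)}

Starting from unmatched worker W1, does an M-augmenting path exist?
No augmenting path from W1

Alternating search from W1 reaches jobs: {J2, J3}.
Every reachable job is already matched in M, and following those matched edges back to workers exposes no further unvisited jobs.
No M-augmenting path from W1 exists.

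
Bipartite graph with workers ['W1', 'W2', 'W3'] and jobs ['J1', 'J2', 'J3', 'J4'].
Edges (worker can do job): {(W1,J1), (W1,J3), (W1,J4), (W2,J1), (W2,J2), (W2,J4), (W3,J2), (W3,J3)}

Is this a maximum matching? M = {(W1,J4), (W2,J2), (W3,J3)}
Yes, size 3 is maximum

Proposed matching has size 3.
Maximum matching size for this graph: 3.

This is a maximum matching.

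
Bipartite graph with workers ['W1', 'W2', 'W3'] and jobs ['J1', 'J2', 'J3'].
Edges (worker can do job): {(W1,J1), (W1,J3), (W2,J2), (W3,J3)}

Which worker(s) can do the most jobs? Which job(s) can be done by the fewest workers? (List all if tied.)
Most versatile: W1 (2 jobs); Least covered: J1, J2 (1 workers)

Worker degrees (jobs they can do): W1:2, W2:1, W3:1
Job degrees (workers who can do it): J1:1, J2:1, J3:2

Maximum worker degree is 2, achieved by: W1
Minimum job degree is 1, achieved by: J1, J2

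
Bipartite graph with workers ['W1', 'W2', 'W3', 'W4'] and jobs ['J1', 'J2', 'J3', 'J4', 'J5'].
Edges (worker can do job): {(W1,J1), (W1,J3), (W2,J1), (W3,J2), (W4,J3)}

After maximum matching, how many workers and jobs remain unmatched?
Unmatched: 1 workers, 2 jobs

Maximum matching size: 3
Workers: 4 total, 3 matched, 1 unmatched
Jobs: 5 total, 3 matched, 2 unmatched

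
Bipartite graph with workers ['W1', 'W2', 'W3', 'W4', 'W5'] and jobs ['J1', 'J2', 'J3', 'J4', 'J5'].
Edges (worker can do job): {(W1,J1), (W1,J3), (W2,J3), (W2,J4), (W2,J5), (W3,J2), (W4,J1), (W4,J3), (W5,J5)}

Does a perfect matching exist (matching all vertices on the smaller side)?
Yes, perfect matching exists (size 5)

Perfect matching: {(W1,J1), (W2,J4), (W3,J2), (W4,J3), (W5,J5)}
All 5 vertices on the smaller side are matched.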